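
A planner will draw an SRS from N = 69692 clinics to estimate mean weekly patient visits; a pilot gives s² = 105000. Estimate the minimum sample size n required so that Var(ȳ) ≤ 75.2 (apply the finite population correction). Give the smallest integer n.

Without fpc, n₀ = s²/D = 105000/75.2 = 1396.2766.
With fpc, (1 − n/N)·s²/n ≤ D requires n ≥ n₀/(1 + n₀/N) = 1396.2766/(1 + 1396.2766/69692) = 1368.8517.
Rounding up, n = 1369.

1369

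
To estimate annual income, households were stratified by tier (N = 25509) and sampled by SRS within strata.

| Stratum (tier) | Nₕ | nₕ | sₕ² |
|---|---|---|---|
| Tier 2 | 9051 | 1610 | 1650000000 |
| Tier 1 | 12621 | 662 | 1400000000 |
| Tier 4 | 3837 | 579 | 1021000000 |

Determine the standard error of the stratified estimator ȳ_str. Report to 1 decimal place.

Var(ȳ_str) = Σₕ Wₕ²(1 − fₕ)sₕ²/nₕ with Wₕ = Nₕ/N, N = 25509.
Tier 2: Wₕ = 0.35481595; term = 0.35481595²·(1 − 0.17788090)·1650000000/1610 = 106071.59.
Tier 1: Wₕ = 0.49476655; term = 0.49476655²·(1 − 0.05245226)·1400000000/662 = 490537.05.
Tier 4: Wₕ = 0.15041750; term = 0.15041750²·(1 − 0.15089914)·1021000000/579 = 33876.863.
Sum = 630485.5.
SE = √(630485.5) = 794.0.

794.0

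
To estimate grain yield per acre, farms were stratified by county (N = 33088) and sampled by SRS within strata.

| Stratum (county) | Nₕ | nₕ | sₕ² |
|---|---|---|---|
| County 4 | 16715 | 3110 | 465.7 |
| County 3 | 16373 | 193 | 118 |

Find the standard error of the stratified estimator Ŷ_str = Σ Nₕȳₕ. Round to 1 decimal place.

Var(Ŷ_str) = Σₕ Nₕ²(1 − fₕ)sₕ²/nₕ.
County 4: 16715²·(1 − 3110/16715)·465.7/3110 = 3.4052639 × 10^7.
County 3: 16373²·(1 − 193/16373)·118/193 = 1.6196884 × 10^8.
Sum = 1.9602148 × 10^8.
SE = √(1.9602148 × 10^8) = 14000.8.

14000.8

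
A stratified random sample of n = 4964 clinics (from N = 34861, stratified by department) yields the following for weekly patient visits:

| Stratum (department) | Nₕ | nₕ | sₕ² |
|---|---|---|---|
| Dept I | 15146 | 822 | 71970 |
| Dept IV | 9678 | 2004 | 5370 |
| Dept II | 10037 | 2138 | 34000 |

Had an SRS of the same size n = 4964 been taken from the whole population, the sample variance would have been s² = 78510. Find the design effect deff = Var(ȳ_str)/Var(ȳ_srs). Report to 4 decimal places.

1.2409

Var(ȳ_str) = Σ Wₕ²(1−fₕ)sₕ²/nₕ with Wₕ = Nₕ/34861:
  Dept I: (15146/34861)²·(1−822/15146)·71970/822 = 15.630118
  Dept IV: (9678/34861)²·(1−2004/9678)·5370/2004 = 0.16375867
  Dept II: (10037/34861)²·(1−2138/10037)·34000/2138 = 1.0374509
  → Var(ȳ_str) = 16.831328.
Var(ȳ_srs) = (1 − 4964/34861)·78510/4964 = 13.563787.
deff = 16.831328 / 13.563787 = 1.2409.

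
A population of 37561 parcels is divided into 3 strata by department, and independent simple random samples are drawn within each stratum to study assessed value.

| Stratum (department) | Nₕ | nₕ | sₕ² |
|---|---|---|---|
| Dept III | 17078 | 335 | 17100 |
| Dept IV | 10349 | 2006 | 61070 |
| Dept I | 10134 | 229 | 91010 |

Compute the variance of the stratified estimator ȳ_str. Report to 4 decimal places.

Var(ȳ_str) = Σₕ Wₕ²(1 − fₕ)sₕ²/nₕ with Wₕ = Nₕ/N, N = 37561.
Dept III: Wₕ = 0.45467373; term = 0.45467373²·(1 − 0.01961588)·17100/335 = 10.3454.
Dept IV: Wₕ = 0.27552515; term = 0.27552515²·(1 − 0.19383515)·61070/2006 = 1.8631307.
Dept I: Wₕ = 0.26980112; term = 0.26980112²·(1 − 0.02259720)·91010/229 = 28.275788.
Sum = 40.484319.

40.4843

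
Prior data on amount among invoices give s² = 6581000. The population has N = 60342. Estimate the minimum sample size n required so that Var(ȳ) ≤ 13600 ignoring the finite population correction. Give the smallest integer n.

484

Without fpc, n₀ = s²/D = 6581000/13600 = 483.8971.
Rounding up, n = 484.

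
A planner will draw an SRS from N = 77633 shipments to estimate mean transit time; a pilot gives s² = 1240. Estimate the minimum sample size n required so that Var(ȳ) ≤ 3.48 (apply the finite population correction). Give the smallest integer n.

355

Without fpc, n₀ = s²/D = 1240/3.48 = 356.3218.
With fpc, (1 − n/N)·s²/n ≤ D requires n ≥ n₀/(1 + n₀/N) = 356.3218/(1 + 356.3218/77633) = 354.6938.
Rounding up, n = 355.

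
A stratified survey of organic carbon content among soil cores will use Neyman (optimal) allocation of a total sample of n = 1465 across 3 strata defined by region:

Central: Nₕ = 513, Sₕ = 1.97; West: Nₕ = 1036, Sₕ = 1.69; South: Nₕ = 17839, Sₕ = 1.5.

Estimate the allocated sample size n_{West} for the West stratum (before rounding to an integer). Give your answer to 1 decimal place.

Neyman allocation: nₕ = n·NₕSₕ / Σⱼ NⱼSⱼ.
Σ NⱼSⱼ = 513·1.97 + 1036·1.69 + 17839·1.5 = 29519.95.
n_{West} = 1465·1036·1.69 / 29519.95 = 86.9.

86.9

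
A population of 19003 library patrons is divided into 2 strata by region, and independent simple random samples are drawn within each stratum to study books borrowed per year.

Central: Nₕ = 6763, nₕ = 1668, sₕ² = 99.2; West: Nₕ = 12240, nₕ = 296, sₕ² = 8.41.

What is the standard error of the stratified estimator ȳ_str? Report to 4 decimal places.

0.1311

Var(ȳ_str) = Σₕ Wₕ²(1 − fₕ)sₕ²/nₕ with Wₕ = Nₕ/N, N = 19003.
Central: Wₕ = 0.35589118; term = 0.35589118²·(1 − 0.24663611)·99.2/1668 = 0.0056748563.
West: Wₕ = 0.64410882; term = 0.64410882²·(1 − 0.02418301)·8.41/296 = 0.011502471.
Sum = 0.017177327.
SE = √(0.017177327) = 0.1311.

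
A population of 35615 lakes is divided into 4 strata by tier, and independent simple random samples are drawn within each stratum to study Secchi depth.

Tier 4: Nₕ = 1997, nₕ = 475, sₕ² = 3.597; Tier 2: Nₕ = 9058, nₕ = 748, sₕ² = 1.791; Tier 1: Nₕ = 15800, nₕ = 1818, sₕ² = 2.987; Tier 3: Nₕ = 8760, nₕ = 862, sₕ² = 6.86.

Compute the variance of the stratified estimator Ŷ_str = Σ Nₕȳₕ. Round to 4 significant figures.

Var(Ŷ_str) = Σₕ Nₕ²(1 − fₕ)sₕ²/nₕ.
Tier 4: 1997²·(1 − 475/1997)·3.597/475 = 23016.514.
Tier 2: 9058²·(1 − 748/9058)·1.791/748 = 180230.1.
Tier 1: 15800²·(1 − 1818/15800)·2.987/1818 = 362967.49.
Tier 3: 8760²·(1 − 862/8760)·6.86/862 = 550602.38.
Sum = 1.1168165 × 10^6.

1.117 × 10^6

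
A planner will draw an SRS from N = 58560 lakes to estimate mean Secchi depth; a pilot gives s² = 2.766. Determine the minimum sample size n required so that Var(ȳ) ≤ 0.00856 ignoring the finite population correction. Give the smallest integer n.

Without fpc, n₀ = s²/D = 2.766/0.00856 = 323.1308.
Rounding up, n = 324.

324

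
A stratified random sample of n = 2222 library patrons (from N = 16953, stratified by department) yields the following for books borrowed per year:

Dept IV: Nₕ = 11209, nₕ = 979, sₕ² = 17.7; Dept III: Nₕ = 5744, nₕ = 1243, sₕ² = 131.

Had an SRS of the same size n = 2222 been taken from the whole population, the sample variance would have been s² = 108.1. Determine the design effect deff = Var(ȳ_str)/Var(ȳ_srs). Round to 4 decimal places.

0.3949

Var(ȳ_str) = Σ Wₕ²(1−fₕ)sₕ²/nₕ with Wₕ = Nₕ/16953:
  Dept IV: (11209/16953)²·(1−979/11209)·17.7/979 = 0.007213399
  Dept III: (5744/16953)²·(1−1243/5744)·131/1243 = 0.0094804835
  → Var(ȳ_str) = 0.016693883.
Var(ȳ_srs) = (1 − 2222/16953)·108.1/2222 = 0.042273412.
deff = 0.016693883 / 0.042273412 = 0.3949.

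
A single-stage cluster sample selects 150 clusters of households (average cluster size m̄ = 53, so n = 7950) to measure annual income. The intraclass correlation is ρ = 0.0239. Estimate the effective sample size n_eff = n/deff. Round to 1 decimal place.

3544.7

deff = 1 + (53 − 1)·0.0239 = 1 + 1.2428 = 2.2428.
n_eff = 7950 / 2.2428 = 3544.7.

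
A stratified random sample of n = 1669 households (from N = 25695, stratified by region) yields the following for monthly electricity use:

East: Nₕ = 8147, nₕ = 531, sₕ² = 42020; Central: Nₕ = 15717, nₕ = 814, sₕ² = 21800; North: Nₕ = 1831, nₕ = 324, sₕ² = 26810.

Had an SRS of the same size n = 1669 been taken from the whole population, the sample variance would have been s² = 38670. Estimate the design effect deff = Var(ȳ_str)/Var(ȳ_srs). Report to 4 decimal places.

Var(ȳ_str) = Σ Wₕ²(1−fₕ)sₕ²/nₕ with Wₕ = Nₕ/25695:
  East: (8147/25695)²·(1−531/8147)·42020/531 = 7.4368485
  Central: (15717/25695)²·(1−814/15717)·21800/814 = 9.5011943
  North: (1831/25695)²·(1−324/1831)·26810/324 = 0.34582482
  → Var(ȳ_str) = 17.283868.
Var(ȳ_srs) = (1 − 1669/25695)·38670/1669 = 21.664601.
deff = 17.283868 / 21.664601 = 0.7978.

0.7978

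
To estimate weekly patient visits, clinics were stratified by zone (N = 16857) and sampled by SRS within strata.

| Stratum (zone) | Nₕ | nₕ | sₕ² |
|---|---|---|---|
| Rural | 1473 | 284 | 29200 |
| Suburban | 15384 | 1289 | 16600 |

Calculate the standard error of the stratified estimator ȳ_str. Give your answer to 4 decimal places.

Var(ȳ_str) = Σₕ Wₕ²(1 − fₕ)sₕ²/nₕ with Wₕ = Nₕ/N, N = 16857.
Rural: Wₕ = 0.08738210; term = 0.08738210²·(1 − 0.19280380)·29200/284 = 0.63370705.
Suburban: Wₕ = 0.91261790; term = 0.91261790²·(1 − 0.08378835)·16600/1289 = 9.8271809.
Sum = 10.460888.
SE = √(10.460888) = 3.2343.

3.2343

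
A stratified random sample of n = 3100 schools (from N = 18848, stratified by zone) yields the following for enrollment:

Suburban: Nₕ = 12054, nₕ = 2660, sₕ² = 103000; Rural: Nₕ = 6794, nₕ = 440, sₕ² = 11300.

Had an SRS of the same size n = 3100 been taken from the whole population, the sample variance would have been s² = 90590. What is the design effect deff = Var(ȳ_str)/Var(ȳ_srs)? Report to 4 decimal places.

Var(ȳ_str) = Σ Wₕ²(1−fₕ)sₕ²/nₕ with Wₕ = Nₕ/18848:
  Suburban: (12054/18848)²·(1−2660/12054)·103000/2660 = 12.342604
  Rural: (6794/18848)²·(1−440/6794)·11300/440 = 3.1208146
  → Var(ȳ_str) = 15.463419.
Var(ȳ_srs) = (1 − 3100/18848)·90590/3100 = 24.416235.
deff = 15.463419 / 24.416235 = 0.6333.

0.6333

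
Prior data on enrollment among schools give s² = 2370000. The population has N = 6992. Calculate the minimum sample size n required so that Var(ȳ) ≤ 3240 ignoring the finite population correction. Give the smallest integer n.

Without fpc, n₀ = s²/D = 2370000/3240 = 731.4815.
Rounding up, n = 732.

732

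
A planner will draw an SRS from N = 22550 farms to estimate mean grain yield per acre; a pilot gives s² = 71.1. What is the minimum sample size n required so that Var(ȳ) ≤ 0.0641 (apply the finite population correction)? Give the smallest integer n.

Without fpc, n₀ = s²/D = 71.1/0.0641 = 1109.2044.
With fpc, (1 − n/N)·s²/n ≤ D requires n ≥ n₀/(1 + n₀/N) = 1109.2044/(1 + 1109.2044/22550) = 1057.2020.
Rounding up, n = 1058.

1058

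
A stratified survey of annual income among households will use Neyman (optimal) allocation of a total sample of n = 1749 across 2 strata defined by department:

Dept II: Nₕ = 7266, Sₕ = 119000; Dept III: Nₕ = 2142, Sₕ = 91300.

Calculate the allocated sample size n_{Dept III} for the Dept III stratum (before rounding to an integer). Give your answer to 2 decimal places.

322.62

Neyman allocation: nₕ = n·NₕSₕ / Σⱼ NⱼSⱼ.
Σ NⱼSⱼ = 7266·119000 + 2142·91300 = 1.0602186 × 10^9.
n_{Dept III} = 1749·2142·91300 / (1.0602186 × 10^9) = 322.62.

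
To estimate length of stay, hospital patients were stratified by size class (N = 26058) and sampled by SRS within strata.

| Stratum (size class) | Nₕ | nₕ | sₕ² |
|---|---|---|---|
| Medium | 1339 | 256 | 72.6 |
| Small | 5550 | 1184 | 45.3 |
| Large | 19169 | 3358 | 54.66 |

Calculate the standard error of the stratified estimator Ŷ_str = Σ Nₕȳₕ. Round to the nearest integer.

Var(Ŷ_str) = Σₕ Nₕ²(1 − fₕ)sₕ²/nₕ.
Medium: 1339²·(1 − 256/1339)·72.6/256 = 411249.79.
Small: 5550²·(1 − 1184/5550)·45.3/1184 = 927092.81.
Large: 19169²·(1 − 3358/19169)·54.66/3358 = 4.9334159 × 10^6.
Sum = 6.2717585 × 10^6.
SE = √(6.2717585 × 10^6) = 2504.

2504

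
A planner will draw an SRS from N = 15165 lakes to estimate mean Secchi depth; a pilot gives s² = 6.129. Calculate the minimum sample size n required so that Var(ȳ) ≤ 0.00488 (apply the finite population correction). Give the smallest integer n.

1160

Without fpc, n₀ = s²/D = 6.129/0.00488 = 1255.9426.
With fpc, (1 − n/N)·s²/n ≤ D requires n ≥ n₀/(1 + n₀/N) = 1255.9426/(1 + 1255.9426/15165) = 1159.8828.
Rounding up, n = 1160.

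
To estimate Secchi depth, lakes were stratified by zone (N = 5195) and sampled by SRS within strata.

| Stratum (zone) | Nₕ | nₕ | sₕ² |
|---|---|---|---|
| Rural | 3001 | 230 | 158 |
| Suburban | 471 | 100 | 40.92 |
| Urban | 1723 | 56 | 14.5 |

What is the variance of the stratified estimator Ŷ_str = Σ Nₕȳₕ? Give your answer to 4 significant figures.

6.528 × 10^6

Var(Ŷ_str) = Σₕ Nₕ²(1 − fₕ)sₕ²/nₕ.
Rural: 3001²·(1 − 230/3001)·158/230 = 5.7125731 × 10^6.
Suburban: 471²·(1 − 100/471)·40.92/100 = 71504.017.
Urban: 1723²·(1 − 56/1723)·14.5/56 = 743705.26.
Sum = 6.5277824 × 10^6.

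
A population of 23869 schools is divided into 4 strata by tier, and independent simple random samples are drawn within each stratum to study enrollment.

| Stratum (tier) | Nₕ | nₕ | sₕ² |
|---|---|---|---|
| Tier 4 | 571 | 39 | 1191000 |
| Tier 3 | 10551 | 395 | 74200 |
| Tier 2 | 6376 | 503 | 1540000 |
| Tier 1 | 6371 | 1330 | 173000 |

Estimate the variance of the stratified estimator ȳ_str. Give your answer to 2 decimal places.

260.18

Var(ȳ_str) = Σₕ Wₕ²(1 − fₕ)sₕ²/nₕ with Wₕ = Nₕ/N, N = 23869.
Tier 4: Wₕ = 0.02392224; term = 0.02392224²·(1 − 0.06830123)·1191000/39 = 16.282701.
Tier 3: Wₕ = 0.44203779; term = 0.44203779²·(1 − 0.03743721)·74200/395 = 35.330898.
Tier 2: Wₕ = 0.26712472; term = 0.26712472²·(1 − 0.07888959)·1540000/503 = 201.22994.
Tier 1: Wₕ = 0.26691525; term = 0.26691525²·(1 − 0.20875844)·173000/1330 = 7.3324704.
Sum = 260.17601.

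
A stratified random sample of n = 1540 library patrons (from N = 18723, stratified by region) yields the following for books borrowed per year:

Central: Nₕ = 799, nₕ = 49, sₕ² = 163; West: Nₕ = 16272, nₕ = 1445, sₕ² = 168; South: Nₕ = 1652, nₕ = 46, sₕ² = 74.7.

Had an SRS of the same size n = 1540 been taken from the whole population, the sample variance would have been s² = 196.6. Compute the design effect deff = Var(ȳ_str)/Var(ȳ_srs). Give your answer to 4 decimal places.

Var(ȳ_str) = Σ Wₕ²(1−fₕ)sₕ²/nₕ with Wₕ = Nₕ/18723:
  Central: (799/18723)²·(1−49/799)·163/49 = 0.0056865478
  West: (16272/18723)²·(1−1445/16272)·168/1445 = 0.080017464
  South: (1652/18723)²·(1−46/1652)·74.7/46 = 0.012290441
  → Var(ȳ_str) = 0.097994453.
Var(ȳ_srs) = (1 − 1540/18723)·196.6/1540 = 0.11716188.
deff = 0.097994453 / 0.11716188 = 0.8364.

0.8364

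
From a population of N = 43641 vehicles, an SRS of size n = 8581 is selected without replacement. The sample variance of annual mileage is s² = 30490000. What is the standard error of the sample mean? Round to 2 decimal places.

Under SRS without replacement, Var(ȳ) = (1 − f)·s²/n with f = n/N = 8581/43641 = 0.19662703.
Var(ȳ) = (1 − 0.19662703)·30490000/8581 = 0.80337297·3553.1989 = 2854.544.
SE(ȳ) = √(2854.544) = 53.43.

53.43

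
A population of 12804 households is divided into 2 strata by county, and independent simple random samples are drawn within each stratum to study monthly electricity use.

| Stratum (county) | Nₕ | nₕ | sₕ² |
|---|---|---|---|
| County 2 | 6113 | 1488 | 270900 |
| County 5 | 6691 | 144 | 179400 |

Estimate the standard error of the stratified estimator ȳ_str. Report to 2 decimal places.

Var(ȳ_str) = Σₕ Wₕ²(1 − fₕ)sₕ²/nₕ with Wₕ = Nₕ/N, N = 12804.
County 2: Wₕ = 0.47742893; term = 0.47742893²·(1 − 0.24341567)·270900/1488 = 31.396474.
County 5: Wₕ = 0.52257107; term = 0.52257107²·(1 − 0.02152145)·179400/144 = 332.89095.
Sum = 364.28742.
SE = √(364.28742) = 19.09.

19.09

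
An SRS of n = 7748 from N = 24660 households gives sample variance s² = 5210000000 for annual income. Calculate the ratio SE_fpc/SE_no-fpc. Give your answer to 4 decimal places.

f = n/N = 7748/24660 = 0.31419303.
SE_no-fpc = √(s²/n) = 820.01927; SE_fpc = √((1−f)s²/n) = 679.08636.
Ratio = √(1−f) = 0.82813464.

0.8281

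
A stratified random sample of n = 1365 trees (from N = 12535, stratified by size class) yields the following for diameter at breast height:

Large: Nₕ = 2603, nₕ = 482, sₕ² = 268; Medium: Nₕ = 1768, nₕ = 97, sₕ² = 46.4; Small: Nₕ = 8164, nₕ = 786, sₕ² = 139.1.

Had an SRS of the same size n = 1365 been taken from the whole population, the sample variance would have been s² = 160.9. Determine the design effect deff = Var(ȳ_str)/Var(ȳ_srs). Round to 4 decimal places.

0.9175

Var(ȳ_str) = Σ Wₕ²(1−fₕ)sₕ²/nₕ with Wₕ = Nₕ/12535:
  Large: (2603/12535)²·(1−482/2603)·268/482 = 0.019536822
  Medium: (1768/12535)²·(1−97/1768)·46.4/97 = 0.0089940704
  Small: (8164/12535)²·(1−786/8164)·139.1/786 = 0.06784183
  → Var(ȳ_str) = 0.096372722.
Var(ȳ_srs) = (1 − 1365/12535)·160.9/1365 = 0.1050394.
deff = 0.096372722 / 0.1050394 = 0.9175.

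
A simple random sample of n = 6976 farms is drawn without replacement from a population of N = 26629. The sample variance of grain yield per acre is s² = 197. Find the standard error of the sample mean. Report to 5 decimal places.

0.14437

Under SRS without replacement, Var(ȳ) = (1 − f)·s²/n with f = n/N = 6976/26629 = 0.26197003.
Var(ȳ) = (1 − 0.26197003)·197/6976 = 0.73802997·0.028239679 = 0.020841729.
SE(ȳ) = √(0.020841729) = 0.14437.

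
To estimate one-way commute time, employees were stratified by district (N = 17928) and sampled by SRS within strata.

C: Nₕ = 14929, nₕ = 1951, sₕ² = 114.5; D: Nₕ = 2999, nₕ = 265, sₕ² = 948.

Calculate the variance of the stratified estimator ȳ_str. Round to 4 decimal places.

0.1266

Var(ȳ_str) = Σₕ Wₕ²(1 − fₕ)sₕ²/nₕ with Wₕ = Nₕ/N, N = 17928.
C: Wₕ = 0.83271977; term = 0.83271977²·(1 − 0.13068524)·114.5/1951 = 0.035377164.
D: Wₕ = 0.16728023; term = 0.16728023²·(1 − 0.08836279)·948/265 = 0.09125859.
Sum = 0.12663575.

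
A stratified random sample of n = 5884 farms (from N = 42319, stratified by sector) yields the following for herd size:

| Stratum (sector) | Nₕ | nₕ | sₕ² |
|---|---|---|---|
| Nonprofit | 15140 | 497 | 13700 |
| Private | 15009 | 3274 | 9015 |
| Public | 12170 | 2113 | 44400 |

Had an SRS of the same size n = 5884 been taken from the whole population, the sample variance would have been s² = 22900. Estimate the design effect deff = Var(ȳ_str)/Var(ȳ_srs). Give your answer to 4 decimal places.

1.5278

Var(ȳ_str) = Σ Wₕ²(1−fₕ)sₕ²/nₕ with Wₕ = Nₕ/42319:
  Nonprofit: (15140/42319)²·(1−497/15140)·13700/497 = 3.4123166
  Private: (15009/42319)²·(1−3274/15009)·9015/3274 = 0.27080153
  Public: (12170/42319)²·(1−2113/12170)·44400/2113 = 1.4360571
  → Var(ȳ_str) = 5.1191752.
Var(ȳ_srs) = (1 − 5884/42319)·22900/5884 = 3.3507822.
deff = 5.1191752 / 3.3507822 = 1.5278.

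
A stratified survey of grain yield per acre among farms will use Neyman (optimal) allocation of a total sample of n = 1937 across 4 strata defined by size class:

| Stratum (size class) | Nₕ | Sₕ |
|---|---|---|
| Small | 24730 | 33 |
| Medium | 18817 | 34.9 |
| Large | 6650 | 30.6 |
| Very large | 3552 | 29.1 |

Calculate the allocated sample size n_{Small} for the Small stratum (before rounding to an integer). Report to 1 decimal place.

Neyman allocation: nₕ = n·NₕSₕ / Σⱼ NⱼSⱼ.
Σ NⱼSⱼ = 24730·33 + 18817·34.9 + 6650·30.6 + 3552·29.1 = 1.7796565 × 10^6.
n_{Small} = 1937·24730·33 / (1.7796565 × 10^6) = 888.2.

888.2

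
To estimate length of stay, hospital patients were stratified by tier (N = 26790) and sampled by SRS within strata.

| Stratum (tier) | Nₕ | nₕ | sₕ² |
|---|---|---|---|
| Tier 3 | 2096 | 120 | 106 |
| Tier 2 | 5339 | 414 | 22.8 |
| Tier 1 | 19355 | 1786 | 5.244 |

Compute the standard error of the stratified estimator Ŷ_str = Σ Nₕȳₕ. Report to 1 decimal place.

2470.8

Var(Ŷ_str) = Σₕ Nₕ²(1 − fₕ)sₕ²/nₕ.
Tier 3: 2096²·(1 − 120/2096)·106/120 = 3.6584981 × 10^6.
Tier 2: 5339²·(1 − 414/5339)·22.8/414 = 1.448107 × 10^6.
Tier 1: 19355²·(1 − 1786/19355)·5.244/1786 = 998438.79.
Sum = 6.1050439 × 10^6.
SE = √(6.1050439 × 10^6) = 2470.8.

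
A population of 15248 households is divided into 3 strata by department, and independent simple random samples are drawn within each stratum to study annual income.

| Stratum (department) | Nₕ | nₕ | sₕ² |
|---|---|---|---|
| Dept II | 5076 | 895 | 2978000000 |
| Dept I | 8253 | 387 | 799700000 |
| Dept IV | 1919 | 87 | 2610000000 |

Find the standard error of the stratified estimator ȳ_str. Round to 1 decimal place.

1155.1

Var(ȳ_str) = Σₕ Wₕ²(1 − fₕ)sₕ²/nₕ with Wₕ = Nₕ/N, N = 15248.
Dept II: Wₕ = 0.33289612; term = 0.33289612²·(1 − 0.17631994)·2978000000/895 = 303722.99.
Dept I: Wₕ = 0.54125131; term = 0.54125131²·(1 − 0.04689204)·799700000/387 = 576973.88.
Dept IV: Wₕ = 0.12585257; term = 0.12585257²·(1 − 0.04533611)·2610000000/87 = 453623.9.
Sum = 1.3343208 × 10^6.
SE = √(1.3343208 × 10^6) = 1155.1.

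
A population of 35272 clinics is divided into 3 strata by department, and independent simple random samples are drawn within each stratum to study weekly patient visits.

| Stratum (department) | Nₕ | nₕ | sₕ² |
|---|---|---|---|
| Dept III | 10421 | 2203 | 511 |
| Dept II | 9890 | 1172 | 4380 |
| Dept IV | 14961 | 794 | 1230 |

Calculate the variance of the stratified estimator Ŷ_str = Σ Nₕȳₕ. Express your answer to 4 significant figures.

6.704 × 10^8

Var(Ŷ_str) = Σₕ Nₕ²(1 − fₕ)sₕ²/nₕ.
Dept III: 10421²·(1 − 2203/10421)·511/2203 = 1.9864697 × 10^7.
Dept II: 9890²·(1 − 1172/9890)·4380/1172 = 3.2222531 × 10^8.
Dept IV: 14961²·(1 − 794/14961)·1230/794 = 3.2833949 × 10^8.
Sum = 6.704295 × 10^8.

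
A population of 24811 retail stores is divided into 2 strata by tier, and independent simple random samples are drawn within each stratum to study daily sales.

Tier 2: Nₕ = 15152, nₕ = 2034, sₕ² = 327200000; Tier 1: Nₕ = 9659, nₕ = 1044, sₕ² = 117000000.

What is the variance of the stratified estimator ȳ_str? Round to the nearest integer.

Var(ȳ_str) = Σₕ Wₕ²(1 − fₕ)sₕ²/nₕ with Wₕ = Nₕ/N, N = 24811.
Tier 2: Wₕ = 0.61069687; term = 0.61069687²·(1 − 0.13423970)·327200000/2034 = 51941.13.
Tier 1: Wₕ = 0.38930313; term = 0.38930313²·(1 − 0.10808572)·117000000/1044 = 15149.011.
Sum = 67090.141.

67090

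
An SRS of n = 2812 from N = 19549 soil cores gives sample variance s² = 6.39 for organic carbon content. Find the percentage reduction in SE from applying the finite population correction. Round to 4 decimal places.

f = n/N = 2812/19549 = 0.14384367.
SE_no-fpc = √(s²/n) = 0.047669739; SE_fpc = √((1−f)s²/n) = 0.044108197.
Ratio = √(1−f) = 0.92528716. Reduction = 100·(1 − 0.92528716) = 7.4713%.

7.4713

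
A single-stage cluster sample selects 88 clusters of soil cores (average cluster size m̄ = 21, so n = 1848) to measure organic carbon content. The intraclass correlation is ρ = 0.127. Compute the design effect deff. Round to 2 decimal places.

3.54

deff = 1 + (21 − 1)·0.127 = 1 + 2.54 = 3.54.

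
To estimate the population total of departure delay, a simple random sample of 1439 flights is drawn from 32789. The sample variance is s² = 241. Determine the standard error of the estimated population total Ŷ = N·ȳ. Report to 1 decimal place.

Var(Ŷ) = N²·Var(ȳ) = N²·(1 − n/N)·s²/n.
f = 1439/32789 = 0.04388667; Var(ȳ) = 0.95611333·241/1439 = 0.16012739.
Var(Ŷ) = 32789² · 0.16012739 = 1.7215592 × 10^8.
SE(Ŷ) = √(1.7215592 × 10^8) = 13120.8.

13120.8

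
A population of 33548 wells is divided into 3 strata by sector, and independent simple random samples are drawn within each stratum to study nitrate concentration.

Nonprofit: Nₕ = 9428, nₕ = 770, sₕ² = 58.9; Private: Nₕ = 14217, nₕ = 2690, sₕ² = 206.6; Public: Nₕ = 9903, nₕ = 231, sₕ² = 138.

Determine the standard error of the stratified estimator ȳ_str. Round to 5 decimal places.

0.25995

Var(ȳ_str) = Σₕ Wₕ²(1 − fₕ)sₕ²/nₕ with Wₕ = Nₕ/N, N = 33548.
Nonprofit: Wₕ = 0.28103017; term = 0.28103017²·(1 − 0.08167162)·58.9/770 = 0.0055478979.
Private: Wₕ = 0.42378085; term = 0.42378085²·(1 − 0.18921010)·206.6/2690 = 0.011183276.
Public: Wₕ = 0.29518898; term = 0.29518898²·(1 − 0.02332626)·138/231 = 0.05084133.
Sum = 0.067572504.
SE = √(0.067572504) = 0.25995.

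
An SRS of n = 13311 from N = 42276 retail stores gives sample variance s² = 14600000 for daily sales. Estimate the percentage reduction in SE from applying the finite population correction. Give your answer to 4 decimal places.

17.2268

f = n/N = 13311/42276 = 0.31485949.
SE_no-fpc = √(s²/n) = 33.118533; SE_fpc = √((1−f)s²/n) = 27.413274.
Ratio = √(1−f) = 0.82773215. Reduction = 100·(1 − 0.82773215) = 17.2268%.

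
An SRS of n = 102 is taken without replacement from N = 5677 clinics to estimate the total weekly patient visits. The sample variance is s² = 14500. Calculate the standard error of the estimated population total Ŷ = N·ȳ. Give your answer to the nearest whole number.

67076

Var(Ŷ) = N²·Var(ȳ) = N²·(1 − n/N)·s²/n.
f = 102/5677 = 0.01796724; Var(ȳ) = 0.98203276·14500/102 = 139.6027.
Var(Ŷ) = 5677² · 139.6027 = 4.4991617 × 10^9.
SE(Ŷ) = √(4.4991617 × 10^9) = 67076.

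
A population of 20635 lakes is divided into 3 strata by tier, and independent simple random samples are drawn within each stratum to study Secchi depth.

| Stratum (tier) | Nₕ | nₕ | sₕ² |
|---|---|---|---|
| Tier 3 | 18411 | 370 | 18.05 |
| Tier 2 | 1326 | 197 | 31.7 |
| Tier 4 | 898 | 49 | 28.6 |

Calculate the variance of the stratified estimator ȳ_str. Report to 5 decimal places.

0.03967

Var(ȳ_str) = Σₕ Wₕ²(1 − fₕ)sₕ²/nₕ with Wₕ = Nₕ/N, N = 20635.
Tier 3: Wₕ = 0.89222195; term = 0.89222195²·(1 − 0.02009668)·18.05/370 = 0.038054369.
Tier 2: Wₕ = 0.06425975; term = 0.06425975²·(1 − 0.14856712)·31.7/197 = 5.6574608 × 10^-4.
Tier 4: Wₕ = 0.04351829; term = 0.04351829²·(1 − 0.05456570)·28.6/49 = 0.0010450692.
Sum = 0.039665184.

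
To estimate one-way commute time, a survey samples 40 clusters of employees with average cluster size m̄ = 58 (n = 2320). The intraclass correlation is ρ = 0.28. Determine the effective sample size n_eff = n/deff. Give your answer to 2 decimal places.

deff = 1 + (58 − 1)·0.28 = 1 + 15.96 = 16.96.
n_eff = 2320 / 16.96 = 136.79.

136.79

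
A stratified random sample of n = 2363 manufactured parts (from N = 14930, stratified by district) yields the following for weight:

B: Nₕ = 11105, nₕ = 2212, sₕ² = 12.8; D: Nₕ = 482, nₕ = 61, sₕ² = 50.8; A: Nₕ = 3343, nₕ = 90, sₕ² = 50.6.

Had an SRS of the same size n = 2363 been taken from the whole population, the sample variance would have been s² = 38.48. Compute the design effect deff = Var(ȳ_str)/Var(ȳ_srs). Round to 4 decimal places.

Var(ȳ_str) = Σ Wₕ²(1−fₕ)sₕ²/nₕ with Wₕ = Nₕ/14930:
  B: (11105/14930)²·(1−2212/11105)·12.8/2212 = 0.0025637288
  D: (482/14930)²·(1−61/482)·50.8/61 = 7.581295 × 10^-4
  A: (3343/14930)²·(1−90/3343)·50.6/90 = 0.027428928
  → Var(ȳ_str) = 0.030750786.
Var(ȳ_srs) = (1 − 2363/14930)·38.48/2363 = 0.013707023.
deff = 0.030750786 / 0.013707023 = 2.2434.

2.2434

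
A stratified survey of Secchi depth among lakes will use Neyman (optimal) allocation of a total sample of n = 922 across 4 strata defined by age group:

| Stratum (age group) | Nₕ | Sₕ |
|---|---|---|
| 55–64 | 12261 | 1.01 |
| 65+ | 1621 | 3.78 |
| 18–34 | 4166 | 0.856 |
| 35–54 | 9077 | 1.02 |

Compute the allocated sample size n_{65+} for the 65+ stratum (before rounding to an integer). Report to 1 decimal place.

Neyman allocation: nₕ = n·NₕSₕ / Σⱼ NⱼSⱼ.
Σ NⱼSⱼ = 12261·1.01 + 1621·3.78 + 4166·0.856 + 9077·1.02 = 31335.626.
n_{65+} = 922·1621·3.78 / 31335.626 = 180.3.

180.3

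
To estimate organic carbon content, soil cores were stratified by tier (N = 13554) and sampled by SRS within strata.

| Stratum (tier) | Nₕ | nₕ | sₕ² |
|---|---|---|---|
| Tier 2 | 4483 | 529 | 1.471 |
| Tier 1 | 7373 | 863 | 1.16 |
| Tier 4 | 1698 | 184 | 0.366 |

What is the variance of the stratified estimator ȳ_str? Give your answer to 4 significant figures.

6.473 × 10^-4

Var(ȳ_str) = Σₕ Wₕ²(1 − fₕ)sₕ²/nₕ with Wₕ = Nₕ/N, N = 13554.
Tier 2: Wₕ = 0.33075107; term = 0.33075107²·(1 − 0.11800134)·1.471/529 = 2.6830418 × 10^-4.
Tier 1: Wₕ = 0.54397226; term = 0.54397226²·(1 − 0.11704869)·1.16/863 = 3.5118621 × 10^-4.
Tier 4: Wₕ = 0.12527667; term = 0.12527667²·(1 − 0.10836278)·0.366/184 = 2.7835041 × 10^-5.
Sum = 6.4732543 × 10^-4.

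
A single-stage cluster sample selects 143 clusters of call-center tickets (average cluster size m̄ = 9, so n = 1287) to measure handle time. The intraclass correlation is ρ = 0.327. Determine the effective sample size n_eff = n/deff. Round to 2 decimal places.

355.92

deff = 1 + (9 − 1)·0.327 = 1 + 2.616 = 3.616.
n_eff = 1287 / 3.616 = 355.92.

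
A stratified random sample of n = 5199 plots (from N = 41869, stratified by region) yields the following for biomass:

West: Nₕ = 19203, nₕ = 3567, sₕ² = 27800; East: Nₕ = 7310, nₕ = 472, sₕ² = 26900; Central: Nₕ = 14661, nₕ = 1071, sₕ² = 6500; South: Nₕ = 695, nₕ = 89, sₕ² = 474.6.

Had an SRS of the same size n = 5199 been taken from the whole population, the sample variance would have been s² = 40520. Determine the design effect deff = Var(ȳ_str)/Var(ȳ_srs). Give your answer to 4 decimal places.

Var(ȳ_str) = Σ Wₕ²(1−fₕ)sₕ²/nₕ with Wₕ = Nₕ/41869:
  West: (19203/41869)²·(1−3567/19203)·27800/3567 = 1.3349077
  East: (7310/41869)²·(1−472/7310)·26900/472 = 1.6250681
  Central: (14661/41869)²·(1−1071/14661)·6500/1071 = 0.68979773
  South: (695/41869)²·(1−89/695)·474.6/89 = 0.0012811795
  → Var(ȳ_str) = 3.6510547.
Var(ȳ_srs) = (1 − 5199/41869)·40520/5199 = 6.826026.
deff = 3.6510547 / 6.826026 = 0.5349.

0.5349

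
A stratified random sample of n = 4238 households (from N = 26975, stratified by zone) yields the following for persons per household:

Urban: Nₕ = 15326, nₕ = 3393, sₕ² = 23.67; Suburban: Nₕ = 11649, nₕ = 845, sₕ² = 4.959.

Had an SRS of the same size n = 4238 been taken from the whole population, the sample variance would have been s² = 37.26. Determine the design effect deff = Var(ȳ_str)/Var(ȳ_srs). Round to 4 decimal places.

0.3736

Var(ȳ_str) = Σ Wₕ²(1−fₕ)sₕ²/nₕ with Wₕ = Nₕ/26975:
  Urban: (15326/26975)²·(1−3393/15326)·23.67/3393 = 0.0017533554
  Suburban: (11649/26975)²·(1−845/11649)·4.959/845 = 0.0010150506
  → Var(ȳ_str) = 0.002768406.
Var(ȳ_srs) = (1 − 4238/26975)·37.26/4238 = 0.007410604.
deff = 0.002768406 / 0.007410604 = 0.3736.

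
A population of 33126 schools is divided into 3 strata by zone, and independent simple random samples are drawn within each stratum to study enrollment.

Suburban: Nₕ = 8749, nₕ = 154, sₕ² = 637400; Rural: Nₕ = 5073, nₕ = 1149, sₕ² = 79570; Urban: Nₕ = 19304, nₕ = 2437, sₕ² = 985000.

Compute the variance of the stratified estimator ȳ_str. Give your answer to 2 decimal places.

404.82

Var(ȳ_str) = Σₕ Wₕ²(1 − fₕ)sₕ²/nₕ with Wₕ = Nₕ/N, N = 33126.
Suburban: Wₕ = 0.26411278; term = 0.26411278²·(1 − 0.01760201)·637400/154 = 283.63358.
Rural: Wₕ = 0.15314255; term = 0.15314255²·(1 − 0.22649320)·79570/1149 = 1.2562764.
Urban: Wₕ = 0.58274467; term = 0.58274467²·(1 − 0.12624327)·985000/2437 = 119.93001.
Sum = 404.81987.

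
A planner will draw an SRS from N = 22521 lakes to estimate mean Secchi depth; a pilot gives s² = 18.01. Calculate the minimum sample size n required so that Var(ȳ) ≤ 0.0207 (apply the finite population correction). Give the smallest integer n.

Without fpc, n₀ = s²/D = 18.01/0.0207 = 870.0483.
With fpc, (1 − n/N)·s²/n ≤ D requires n ≥ n₀/(1 + n₀/N) = 870.0483/(1 + 870.0483/22521) = 837.6862.
Rounding up, n = 838.

838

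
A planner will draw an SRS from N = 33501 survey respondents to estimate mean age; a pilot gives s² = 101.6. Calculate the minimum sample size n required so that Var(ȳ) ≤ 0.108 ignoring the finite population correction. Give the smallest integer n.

Without fpc, n₀ = s²/D = 101.6/0.108 = 940.7407.
Rounding up, n = 941.

941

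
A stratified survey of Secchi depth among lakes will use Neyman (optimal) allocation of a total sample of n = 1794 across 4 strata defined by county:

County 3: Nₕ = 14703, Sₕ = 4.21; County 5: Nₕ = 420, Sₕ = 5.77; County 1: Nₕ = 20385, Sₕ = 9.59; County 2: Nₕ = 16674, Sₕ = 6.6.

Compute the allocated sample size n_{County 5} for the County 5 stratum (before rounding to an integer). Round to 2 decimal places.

Neyman allocation: nₕ = n·NₕSₕ / Σⱼ NⱼSⱼ.
Σ NⱼSⱼ = 14703·4.21 + 420·5.77 + 20385·9.59 + 16674·6.6 = 369863.58.
n_{County 5} = 1794·420·5.77 / 369863.58 = 11.75.

11.75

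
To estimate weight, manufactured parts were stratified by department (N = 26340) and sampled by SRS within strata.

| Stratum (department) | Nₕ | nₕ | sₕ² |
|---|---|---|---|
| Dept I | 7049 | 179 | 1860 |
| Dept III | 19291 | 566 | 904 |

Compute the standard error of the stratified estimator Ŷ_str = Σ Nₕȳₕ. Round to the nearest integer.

32866

Var(Ŷ_str) = Σₕ Nₕ²(1 − fₕ)sₕ²/nₕ.
Dept I: 7049²·(1 − 179/7049)·1860/179 = 5.0320409 × 10^8.
Dept III: 19291²·(1 − 566/19291)·904/566 = 5.7693723 × 10^8.
Sum = 1.0801413 × 10^9.
SE = √(1.0801413 × 10^9) = 32866.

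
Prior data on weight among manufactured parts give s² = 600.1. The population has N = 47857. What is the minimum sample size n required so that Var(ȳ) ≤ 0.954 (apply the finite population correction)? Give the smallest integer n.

621

Without fpc, n₀ = s²/D = 600.1/0.954 = 629.0356.
With fpc, (1 − n/N)·s²/n ≤ D requires n ≥ n₀/(1 + n₀/N) = 629.0356/(1 + 629.0356/47857) = 620.8748.
Rounding up, n = 621.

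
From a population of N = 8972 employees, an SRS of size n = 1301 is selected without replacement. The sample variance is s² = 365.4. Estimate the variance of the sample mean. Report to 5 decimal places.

Under SRS without replacement, Var(ȳ) = (1 − f)·s²/n with f = n/N = 1301/8972 = 0.14500669.
Var(ȳ) = (1 − 0.14500669)·365.4/1301 = 0.85499331·0.28086088 = 0.24013417.

0.24013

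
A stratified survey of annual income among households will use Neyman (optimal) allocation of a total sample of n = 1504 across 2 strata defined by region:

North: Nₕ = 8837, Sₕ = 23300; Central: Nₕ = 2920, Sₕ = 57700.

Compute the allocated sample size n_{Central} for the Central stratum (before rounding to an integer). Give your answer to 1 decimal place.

676.8

Neyman allocation: nₕ = n·NₕSₕ / Σⱼ NⱼSⱼ.
Σ NⱼSⱼ = 8837·23300 + 2920·57700 = 3.743861 × 10^8.
n_{Central} = 1504·2920·57700 / (3.743861 × 10^8) = 676.8.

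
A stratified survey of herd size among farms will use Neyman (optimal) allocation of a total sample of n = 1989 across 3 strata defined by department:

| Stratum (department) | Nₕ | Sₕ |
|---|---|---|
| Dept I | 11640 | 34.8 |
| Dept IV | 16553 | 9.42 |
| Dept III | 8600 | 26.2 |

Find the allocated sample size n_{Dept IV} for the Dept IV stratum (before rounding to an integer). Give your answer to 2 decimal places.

394.42

Neyman allocation: nₕ = n·NₕSₕ / Σⱼ NⱼSⱼ.
Σ NⱼSⱼ = 11640·34.8 + 16553·9.42 + 8600·26.2 = 786321.26.
n_{Dept IV} = 1989·16553·9.42 / 786321.26 = 394.42.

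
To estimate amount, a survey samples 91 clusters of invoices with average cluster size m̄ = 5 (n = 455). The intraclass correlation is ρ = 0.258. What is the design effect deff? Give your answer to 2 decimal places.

2.03

deff = 1 + (5 − 1)·0.258 = 1 + 1.032 = 2.032.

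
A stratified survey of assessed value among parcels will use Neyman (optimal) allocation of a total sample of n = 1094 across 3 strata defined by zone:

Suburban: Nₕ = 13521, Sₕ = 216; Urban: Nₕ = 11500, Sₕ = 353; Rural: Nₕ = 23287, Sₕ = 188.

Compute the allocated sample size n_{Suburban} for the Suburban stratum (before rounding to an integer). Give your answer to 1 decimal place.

Neyman allocation: nₕ = n·NₕSₕ / Σⱼ NⱼSⱼ.
Σ NⱼSⱼ = 13521·216 + 11500·353 + 23287·188 = 1.1357992 × 10^7.
n_{Suburban} = 1094·13521·216 / (1.1357992 × 10^7) = 281.3.

281.3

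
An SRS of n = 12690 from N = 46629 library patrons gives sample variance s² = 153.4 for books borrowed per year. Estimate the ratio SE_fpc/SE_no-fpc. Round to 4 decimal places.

f = n/N = 12690/46629 = 0.27214823.
SE_no-fpc = √(s²/n) = 0.10994662; SE_fpc = √((1−f)s²/n) = 0.093800108.
Ratio = √(1−f) = 0.85314229.

0.8531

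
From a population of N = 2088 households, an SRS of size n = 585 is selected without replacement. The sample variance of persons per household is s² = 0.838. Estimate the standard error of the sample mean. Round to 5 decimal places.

Under SRS without replacement, Var(ȳ) = (1 − f)·s²/n with f = n/N = 585/2088 = 0.28017241.
Var(ȳ) = (1 − 0.28017241)·0.838/585 = 0.71982759·0.0014324786 = 0.0010311376.
SE(ȳ) = √(0.0010311376) = 0.03211.

0.03211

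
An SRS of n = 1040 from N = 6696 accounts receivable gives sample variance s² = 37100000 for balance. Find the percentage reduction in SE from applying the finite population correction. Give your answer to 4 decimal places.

8.0933

f = n/N = 1040/6696 = 0.15531661.
SE_no-fpc = √(s²/n) = 188.87318; SE_fpc = √((1−f)s²/n) = 173.58703.
Ratio = √(1−f) = 0.91906659. Reduction = 100·(1 − 0.91906659) = 8.0933%.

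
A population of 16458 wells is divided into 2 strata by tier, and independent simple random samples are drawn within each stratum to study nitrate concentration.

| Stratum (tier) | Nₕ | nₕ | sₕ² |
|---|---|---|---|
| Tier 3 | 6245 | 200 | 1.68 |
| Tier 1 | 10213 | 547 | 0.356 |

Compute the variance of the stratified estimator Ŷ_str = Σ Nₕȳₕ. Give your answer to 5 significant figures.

381360

Var(Ŷ_str) = Σₕ Nₕ²(1 − fₕ)sₕ²/nₕ.
Tier 3: 6245²·(1 − 200/6245)·1.68/200 = 317108.61.
Tier 1: 10213²·(1 − 547/10213)·0.356/547 = 64248.471.
Sum = 381357.08.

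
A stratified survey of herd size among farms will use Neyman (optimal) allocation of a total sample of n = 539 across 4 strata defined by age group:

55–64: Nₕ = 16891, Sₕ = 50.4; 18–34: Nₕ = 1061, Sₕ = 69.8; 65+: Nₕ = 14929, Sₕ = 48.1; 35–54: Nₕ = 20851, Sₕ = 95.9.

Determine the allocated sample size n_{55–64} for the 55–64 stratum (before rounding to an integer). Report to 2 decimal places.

125.95

Neyman allocation: nₕ = n·NₕSₕ / Σⱼ NⱼSⱼ.
Σ NⱼSⱼ = 16891·50.4 + 1061·69.8 + 14929·48.1 + 20851·95.9 = 3.64306 × 10^6.
n_{55–64} = 539·16891·50.4 / (3.64306 × 10^6) = 125.95.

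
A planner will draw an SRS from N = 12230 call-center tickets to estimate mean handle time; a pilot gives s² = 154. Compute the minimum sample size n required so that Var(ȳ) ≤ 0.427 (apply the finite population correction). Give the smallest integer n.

351

Without fpc, n₀ = s²/D = 154/0.427 = 360.6557.
With fpc, (1 − n/N)·s²/n ≤ D requires n ≥ n₀/(1 + n₀/N) = 360.6557/(1 + 360.6557/12230) = 350.3248.
Rounding up, n = 351.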